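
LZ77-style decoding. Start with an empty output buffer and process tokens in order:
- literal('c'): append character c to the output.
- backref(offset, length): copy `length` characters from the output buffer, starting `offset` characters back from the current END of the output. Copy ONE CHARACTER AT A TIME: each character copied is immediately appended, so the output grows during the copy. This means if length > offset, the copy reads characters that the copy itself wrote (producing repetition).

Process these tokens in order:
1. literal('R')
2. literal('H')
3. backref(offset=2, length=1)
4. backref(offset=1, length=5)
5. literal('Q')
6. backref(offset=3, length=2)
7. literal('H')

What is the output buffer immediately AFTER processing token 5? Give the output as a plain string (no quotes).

Answer: RHRRRRRRQ

Derivation:
Token 1: literal('R'). Output: "R"
Token 2: literal('H'). Output: "RH"
Token 3: backref(off=2, len=1). Copied 'R' from pos 0. Output: "RHR"
Token 4: backref(off=1, len=5) (overlapping!). Copied 'RRRRR' from pos 2. Output: "RHRRRRRR"
Token 5: literal('Q'). Output: "RHRRRRRRQ"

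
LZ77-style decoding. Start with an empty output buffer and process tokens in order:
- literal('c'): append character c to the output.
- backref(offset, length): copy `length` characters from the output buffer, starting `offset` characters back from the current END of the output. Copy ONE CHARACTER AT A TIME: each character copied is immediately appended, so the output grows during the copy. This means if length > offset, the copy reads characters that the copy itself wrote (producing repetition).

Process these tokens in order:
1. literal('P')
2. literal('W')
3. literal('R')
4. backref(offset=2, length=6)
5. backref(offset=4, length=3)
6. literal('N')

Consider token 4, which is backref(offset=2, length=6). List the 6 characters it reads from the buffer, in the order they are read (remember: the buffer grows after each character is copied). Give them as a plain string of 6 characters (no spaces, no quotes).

Answer: WRWRWR

Derivation:
Token 1: literal('P'). Output: "P"
Token 2: literal('W'). Output: "PW"
Token 3: literal('R'). Output: "PWR"
Token 4: backref(off=2, len=6). Buffer before: "PWR" (len 3)
  byte 1: read out[1]='W', append. Buffer now: "PWRW"
  byte 2: read out[2]='R', append. Buffer now: "PWRWR"
  byte 3: read out[3]='W', append. Buffer now: "PWRWRW"
  byte 4: read out[4]='R', append. Buffer now: "PWRWRWR"
  byte 5: read out[5]='W', append. Buffer now: "PWRWRWRW"
  byte 6: read out[6]='R', append. Buffer now: "PWRWRWRWR"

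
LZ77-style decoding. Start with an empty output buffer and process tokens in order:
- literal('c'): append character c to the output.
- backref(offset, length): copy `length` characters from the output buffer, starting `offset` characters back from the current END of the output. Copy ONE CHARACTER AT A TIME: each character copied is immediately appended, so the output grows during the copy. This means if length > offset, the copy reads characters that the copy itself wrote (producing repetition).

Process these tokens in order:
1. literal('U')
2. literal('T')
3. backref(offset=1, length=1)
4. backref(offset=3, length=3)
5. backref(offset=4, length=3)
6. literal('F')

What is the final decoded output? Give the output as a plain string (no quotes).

Token 1: literal('U'). Output: "U"
Token 2: literal('T'). Output: "UT"
Token 3: backref(off=1, len=1). Copied 'T' from pos 1. Output: "UTT"
Token 4: backref(off=3, len=3). Copied 'UTT' from pos 0. Output: "UTTUTT"
Token 5: backref(off=4, len=3). Copied 'TUT' from pos 2. Output: "UTTUTTTUT"
Token 6: literal('F'). Output: "UTTUTTTUTF"

Answer: UTTUTTTUTF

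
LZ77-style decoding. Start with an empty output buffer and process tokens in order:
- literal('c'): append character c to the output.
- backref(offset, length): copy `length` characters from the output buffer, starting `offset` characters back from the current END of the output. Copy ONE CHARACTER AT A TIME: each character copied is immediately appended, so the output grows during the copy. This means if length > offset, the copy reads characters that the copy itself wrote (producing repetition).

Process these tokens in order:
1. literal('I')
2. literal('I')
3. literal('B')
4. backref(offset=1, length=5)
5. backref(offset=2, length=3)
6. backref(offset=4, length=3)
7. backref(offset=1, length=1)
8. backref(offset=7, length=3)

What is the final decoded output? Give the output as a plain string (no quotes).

Answer: IIBBBBBBBBBBBBBBBB

Derivation:
Token 1: literal('I'). Output: "I"
Token 2: literal('I'). Output: "II"
Token 3: literal('B'). Output: "IIB"
Token 4: backref(off=1, len=5) (overlapping!). Copied 'BBBBB' from pos 2. Output: "IIBBBBBB"
Token 5: backref(off=2, len=3) (overlapping!). Copied 'BBB' from pos 6. Output: "IIBBBBBBBBB"
Token 6: backref(off=4, len=3). Copied 'BBB' from pos 7. Output: "IIBBBBBBBBBBBB"
Token 7: backref(off=1, len=1). Copied 'B' from pos 13. Output: "IIBBBBBBBBBBBBB"
Token 8: backref(off=7, len=3). Copied 'BBB' from pos 8. Output: "IIBBBBBBBBBBBBBBBB"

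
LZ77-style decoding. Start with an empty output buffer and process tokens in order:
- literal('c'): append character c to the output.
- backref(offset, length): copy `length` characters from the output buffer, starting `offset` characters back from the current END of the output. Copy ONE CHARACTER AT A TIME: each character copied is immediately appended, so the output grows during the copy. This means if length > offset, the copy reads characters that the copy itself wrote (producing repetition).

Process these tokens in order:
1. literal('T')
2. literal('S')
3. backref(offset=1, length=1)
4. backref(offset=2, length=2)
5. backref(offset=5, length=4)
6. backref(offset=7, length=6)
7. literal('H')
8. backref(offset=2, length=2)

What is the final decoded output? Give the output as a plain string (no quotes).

Token 1: literal('T'). Output: "T"
Token 2: literal('S'). Output: "TS"
Token 3: backref(off=1, len=1). Copied 'S' from pos 1. Output: "TSS"
Token 4: backref(off=2, len=2). Copied 'SS' from pos 1. Output: "TSSSS"
Token 5: backref(off=5, len=4). Copied 'TSSS' from pos 0. Output: "TSSSSTSSS"
Token 6: backref(off=7, len=6). Copied 'SSSTSS' from pos 2. Output: "TSSSSTSSSSSSTSS"
Token 7: literal('H'). Output: "TSSSSTSSSSSSTSSH"
Token 8: backref(off=2, len=2). Copied 'SH' from pos 14. Output: "TSSSSTSSSSSSTSSHSH"

Answer: TSSSSTSSSSSSTSSHSH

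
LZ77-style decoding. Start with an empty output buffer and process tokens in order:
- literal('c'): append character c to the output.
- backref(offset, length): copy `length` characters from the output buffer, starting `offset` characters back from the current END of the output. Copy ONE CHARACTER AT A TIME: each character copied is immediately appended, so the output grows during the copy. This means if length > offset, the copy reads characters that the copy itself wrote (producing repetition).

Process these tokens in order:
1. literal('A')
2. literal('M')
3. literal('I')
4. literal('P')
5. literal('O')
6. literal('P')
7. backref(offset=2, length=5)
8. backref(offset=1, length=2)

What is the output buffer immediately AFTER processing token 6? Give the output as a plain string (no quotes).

Token 1: literal('A'). Output: "A"
Token 2: literal('M'). Output: "AM"
Token 3: literal('I'). Output: "AMI"
Token 4: literal('P'). Output: "AMIP"
Token 5: literal('O'). Output: "AMIPO"
Token 6: literal('P'). Output: "AMIPOP"

Answer: AMIPOP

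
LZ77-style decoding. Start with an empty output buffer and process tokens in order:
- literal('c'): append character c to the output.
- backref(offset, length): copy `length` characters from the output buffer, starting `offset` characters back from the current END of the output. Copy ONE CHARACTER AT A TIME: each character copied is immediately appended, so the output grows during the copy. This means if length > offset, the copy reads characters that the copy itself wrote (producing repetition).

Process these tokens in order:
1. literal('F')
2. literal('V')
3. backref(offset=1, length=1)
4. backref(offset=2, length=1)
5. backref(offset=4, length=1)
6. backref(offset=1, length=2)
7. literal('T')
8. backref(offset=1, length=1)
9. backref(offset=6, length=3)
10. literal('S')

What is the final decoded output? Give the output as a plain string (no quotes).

Answer: FVVVFFFTTVFFS

Derivation:
Token 1: literal('F'). Output: "F"
Token 2: literal('V'). Output: "FV"
Token 3: backref(off=1, len=1). Copied 'V' from pos 1. Output: "FVV"
Token 4: backref(off=2, len=1). Copied 'V' from pos 1. Output: "FVVV"
Token 5: backref(off=4, len=1). Copied 'F' from pos 0. Output: "FVVVF"
Token 6: backref(off=1, len=2) (overlapping!). Copied 'FF' from pos 4. Output: "FVVVFFF"
Token 7: literal('T'). Output: "FVVVFFFT"
Token 8: backref(off=1, len=1). Copied 'T' from pos 7. Output: "FVVVFFFTT"
Token 9: backref(off=6, len=3). Copied 'VFF' from pos 3. Output: "FVVVFFFTTVFF"
Token 10: literal('S'). Output: "FVVVFFFTTVFFS"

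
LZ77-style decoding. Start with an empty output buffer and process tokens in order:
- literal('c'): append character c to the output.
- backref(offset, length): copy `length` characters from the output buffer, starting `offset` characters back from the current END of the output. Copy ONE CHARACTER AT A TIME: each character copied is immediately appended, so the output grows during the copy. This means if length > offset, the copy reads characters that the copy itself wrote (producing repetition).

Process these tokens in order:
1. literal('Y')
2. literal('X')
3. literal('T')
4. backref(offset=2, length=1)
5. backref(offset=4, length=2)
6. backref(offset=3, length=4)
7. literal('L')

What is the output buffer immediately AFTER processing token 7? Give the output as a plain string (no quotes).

Token 1: literal('Y'). Output: "Y"
Token 2: literal('X'). Output: "YX"
Token 3: literal('T'). Output: "YXT"
Token 4: backref(off=2, len=1). Copied 'X' from pos 1. Output: "YXTX"
Token 5: backref(off=4, len=2). Copied 'YX' from pos 0. Output: "YXTXYX"
Token 6: backref(off=3, len=4) (overlapping!). Copied 'XYXX' from pos 3. Output: "YXTXYXXYXX"
Token 7: literal('L'). Output: "YXTXYXXYXXL"

Answer: YXTXYXXYXXL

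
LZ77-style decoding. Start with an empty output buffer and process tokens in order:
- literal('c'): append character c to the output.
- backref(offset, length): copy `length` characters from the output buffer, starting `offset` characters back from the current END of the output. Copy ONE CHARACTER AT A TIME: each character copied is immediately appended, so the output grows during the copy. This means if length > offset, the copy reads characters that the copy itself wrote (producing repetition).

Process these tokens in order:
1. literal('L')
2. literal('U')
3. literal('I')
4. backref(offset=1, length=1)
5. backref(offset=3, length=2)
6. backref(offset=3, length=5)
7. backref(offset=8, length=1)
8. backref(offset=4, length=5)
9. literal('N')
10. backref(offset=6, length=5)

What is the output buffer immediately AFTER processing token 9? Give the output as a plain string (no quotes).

Token 1: literal('L'). Output: "L"
Token 2: literal('U'). Output: "LU"
Token 3: literal('I'). Output: "LUI"
Token 4: backref(off=1, len=1). Copied 'I' from pos 2. Output: "LUII"
Token 5: backref(off=3, len=2). Copied 'UI' from pos 1. Output: "LUIIUI"
Token 6: backref(off=3, len=5) (overlapping!). Copied 'IUIIU' from pos 3. Output: "LUIIUIIUIIU"
Token 7: backref(off=8, len=1). Copied 'I' from pos 3. Output: "LUIIUIIUIIUI"
Token 8: backref(off=4, len=5) (overlapping!). Copied 'IIUII' from pos 8. Output: "LUIIUIIUIIUIIIUII"
Token 9: literal('N'). Output: "LUIIUIIUIIUIIIUIIN"

Answer: LUIIUIIUIIUIIIUIIN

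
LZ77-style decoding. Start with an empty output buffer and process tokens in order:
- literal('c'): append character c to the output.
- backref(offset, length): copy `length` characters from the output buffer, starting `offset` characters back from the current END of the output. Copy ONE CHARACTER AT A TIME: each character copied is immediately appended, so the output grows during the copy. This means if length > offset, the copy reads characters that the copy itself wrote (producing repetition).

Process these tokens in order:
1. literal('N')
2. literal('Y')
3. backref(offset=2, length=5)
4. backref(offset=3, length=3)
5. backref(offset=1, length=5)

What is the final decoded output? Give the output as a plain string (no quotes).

Token 1: literal('N'). Output: "N"
Token 2: literal('Y'). Output: "NY"
Token 3: backref(off=2, len=5) (overlapping!). Copied 'NYNYN' from pos 0. Output: "NYNYNYN"
Token 4: backref(off=3, len=3). Copied 'NYN' from pos 4. Output: "NYNYNYNNYN"
Token 5: backref(off=1, len=5) (overlapping!). Copied 'NNNNN' from pos 9. Output: "NYNYNYNNYNNNNNN"

Answer: NYNYNYNNYNNNNNN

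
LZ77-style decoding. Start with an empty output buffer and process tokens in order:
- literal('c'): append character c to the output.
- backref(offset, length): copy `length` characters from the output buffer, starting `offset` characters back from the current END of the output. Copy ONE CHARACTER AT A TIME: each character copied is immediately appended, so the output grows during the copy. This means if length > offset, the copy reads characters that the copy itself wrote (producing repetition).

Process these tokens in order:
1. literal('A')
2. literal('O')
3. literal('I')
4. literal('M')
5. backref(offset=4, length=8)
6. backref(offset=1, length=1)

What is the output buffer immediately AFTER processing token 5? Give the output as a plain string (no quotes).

Token 1: literal('A'). Output: "A"
Token 2: literal('O'). Output: "AO"
Token 3: literal('I'). Output: "AOI"
Token 4: literal('M'). Output: "AOIM"
Token 5: backref(off=4, len=8) (overlapping!). Copied 'AOIMAOIM' from pos 0. Output: "AOIMAOIMAOIM"

Answer: AOIMAOIMAOIM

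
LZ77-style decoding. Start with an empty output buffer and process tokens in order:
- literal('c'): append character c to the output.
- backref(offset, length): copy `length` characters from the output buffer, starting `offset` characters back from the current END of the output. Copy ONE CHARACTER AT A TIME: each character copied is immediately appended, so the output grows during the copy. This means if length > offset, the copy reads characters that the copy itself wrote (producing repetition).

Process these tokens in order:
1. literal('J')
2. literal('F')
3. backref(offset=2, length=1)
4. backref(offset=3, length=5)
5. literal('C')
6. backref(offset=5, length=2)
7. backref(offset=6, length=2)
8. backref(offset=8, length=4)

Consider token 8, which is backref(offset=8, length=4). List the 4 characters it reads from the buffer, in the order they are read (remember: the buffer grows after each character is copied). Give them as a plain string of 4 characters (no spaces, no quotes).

Answer: JJFC

Derivation:
Token 1: literal('J'). Output: "J"
Token 2: literal('F'). Output: "JF"
Token 3: backref(off=2, len=1). Copied 'J' from pos 0. Output: "JFJ"
Token 4: backref(off=3, len=5) (overlapping!). Copied 'JFJJF' from pos 0. Output: "JFJJFJJF"
Token 5: literal('C'). Output: "JFJJFJJFC"
Token 6: backref(off=5, len=2). Copied 'FJ' from pos 4. Output: "JFJJFJJFCFJ"
Token 7: backref(off=6, len=2). Copied 'JJ' from pos 5. Output: "JFJJFJJFCFJJJ"
Token 8: backref(off=8, len=4). Buffer before: "JFJJFJJFCFJJJ" (len 13)
  byte 1: read out[5]='J', append. Buffer now: "JFJJFJJFCFJJJJ"
  byte 2: read out[6]='J', append. Buffer now: "JFJJFJJFCFJJJJJ"
  byte 3: read out[7]='F', append. Buffer now: "JFJJFJJFCFJJJJJF"
  byte 4: read out[8]='C', append. Buffer now: "JFJJFJJFCFJJJJJFC"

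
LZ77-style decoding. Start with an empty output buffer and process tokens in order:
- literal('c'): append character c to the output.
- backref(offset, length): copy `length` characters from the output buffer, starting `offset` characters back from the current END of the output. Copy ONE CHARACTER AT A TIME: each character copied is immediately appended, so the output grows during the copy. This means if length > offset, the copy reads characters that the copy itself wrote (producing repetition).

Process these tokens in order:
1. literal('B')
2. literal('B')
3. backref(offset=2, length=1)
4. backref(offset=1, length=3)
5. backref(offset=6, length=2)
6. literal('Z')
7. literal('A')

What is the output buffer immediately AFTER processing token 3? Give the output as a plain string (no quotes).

Token 1: literal('B'). Output: "B"
Token 2: literal('B'). Output: "BB"
Token 3: backref(off=2, len=1). Copied 'B' from pos 0. Output: "BBB"

Answer: BBB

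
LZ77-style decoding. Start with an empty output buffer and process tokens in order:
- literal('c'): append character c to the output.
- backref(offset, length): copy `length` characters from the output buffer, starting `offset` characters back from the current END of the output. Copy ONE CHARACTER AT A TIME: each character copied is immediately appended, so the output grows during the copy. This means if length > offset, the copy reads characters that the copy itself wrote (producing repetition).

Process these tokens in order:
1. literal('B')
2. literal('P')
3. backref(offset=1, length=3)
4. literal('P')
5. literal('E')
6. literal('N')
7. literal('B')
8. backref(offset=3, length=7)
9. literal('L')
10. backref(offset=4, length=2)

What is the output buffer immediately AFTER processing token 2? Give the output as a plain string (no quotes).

Token 1: literal('B'). Output: "B"
Token 2: literal('P'). Output: "BP"

Answer: BP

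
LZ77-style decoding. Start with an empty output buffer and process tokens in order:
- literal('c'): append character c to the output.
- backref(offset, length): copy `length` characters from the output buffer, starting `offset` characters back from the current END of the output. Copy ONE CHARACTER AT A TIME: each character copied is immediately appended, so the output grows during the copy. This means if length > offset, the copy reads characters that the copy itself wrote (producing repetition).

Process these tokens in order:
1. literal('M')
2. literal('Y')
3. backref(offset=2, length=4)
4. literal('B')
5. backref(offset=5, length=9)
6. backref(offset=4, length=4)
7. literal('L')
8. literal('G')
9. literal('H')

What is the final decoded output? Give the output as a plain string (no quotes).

Token 1: literal('M'). Output: "M"
Token 2: literal('Y'). Output: "MY"
Token 3: backref(off=2, len=4) (overlapping!). Copied 'MYMY' from pos 0. Output: "MYMYMY"
Token 4: literal('B'). Output: "MYMYMYB"
Token 5: backref(off=5, len=9) (overlapping!). Copied 'MYMYBMYMY' from pos 2. Output: "MYMYMYBMYMYBMYMY"
Token 6: backref(off=4, len=4). Copied 'MYMY' from pos 12. Output: "MYMYMYBMYMYBMYMYMYMY"
Token 7: literal('L'). Output: "MYMYMYBMYMYBMYMYMYMYL"
Token 8: literal('G'). Output: "MYMYMYBMYMYBMYMYMYMYLG"
Token 9: literal('H'). Output: "MYMYMYBMYMYBMYMYMYMYLGH"

Answer: MYMYMYBMYMYBMYMYMYMYLGH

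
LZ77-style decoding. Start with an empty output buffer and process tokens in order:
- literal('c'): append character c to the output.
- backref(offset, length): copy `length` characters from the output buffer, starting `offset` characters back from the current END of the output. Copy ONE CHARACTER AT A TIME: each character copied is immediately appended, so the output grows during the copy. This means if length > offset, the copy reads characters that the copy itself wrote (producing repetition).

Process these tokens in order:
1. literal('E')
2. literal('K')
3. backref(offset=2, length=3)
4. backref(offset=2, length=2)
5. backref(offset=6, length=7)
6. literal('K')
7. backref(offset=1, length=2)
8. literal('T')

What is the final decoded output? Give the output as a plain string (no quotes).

Answer: EKEKEKEKEKEKEKKKKT

Derivation:
Token 1: literal('E'). Output: "E"
Token 2: literal('K'). Output: "EK"
Token 3: backref(off=2, len=3) (overlapping!). Copied 'EKE' from pos 0. Output: "EKEKE"
Token 4: backref(off=2, len=2). Copied 'KE' from pos 3. Output: "EKEKEKE"
Token 5: backref(off=6, len=7) (overlapping!). Copied 'KEKEKEK' from pos 1. Output: "EKEKEKEKEKEKEK"
Token 6: literal('K'). Output: "EKEKEKEKEKEKEKK"
Token 7: backref(off=1, len=2) (overlapping!). Copied 'KK' from pos 14. Output: "EKEKEKEKEKEKEKKKK"
Token 8: literal('T'). Output: "EKEKEKEKEKEKEKKKKT"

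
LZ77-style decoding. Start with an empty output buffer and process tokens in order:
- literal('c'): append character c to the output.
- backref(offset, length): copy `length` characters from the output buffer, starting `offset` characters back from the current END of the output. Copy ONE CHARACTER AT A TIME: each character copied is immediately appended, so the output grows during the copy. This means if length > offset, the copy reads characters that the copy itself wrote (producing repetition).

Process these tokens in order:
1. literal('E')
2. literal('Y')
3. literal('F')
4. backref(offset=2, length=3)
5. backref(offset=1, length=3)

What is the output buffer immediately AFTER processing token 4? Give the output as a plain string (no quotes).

Token 1: literal('E'). Output: "E"
Token 2: literal('Y'). Output: "EY"
Token 3: literal('F'). Output: "EYF"
Token 4: backref(off=2, len=3) (overlapping!). Copied 'YFY' from pos 1. Output: "EYFYFY"

Answer: EYFYFY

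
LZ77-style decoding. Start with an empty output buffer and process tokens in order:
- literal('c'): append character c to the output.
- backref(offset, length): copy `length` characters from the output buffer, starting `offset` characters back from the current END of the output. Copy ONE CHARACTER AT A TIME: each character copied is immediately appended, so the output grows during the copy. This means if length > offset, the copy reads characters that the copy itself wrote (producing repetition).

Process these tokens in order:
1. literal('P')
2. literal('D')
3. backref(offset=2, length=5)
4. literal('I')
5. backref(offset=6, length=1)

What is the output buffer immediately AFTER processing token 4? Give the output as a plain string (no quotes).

Token 1: literal('P'). Output: "P"
Token 2: literal('D'). Output: "PD"
Token 3: backref(off=2, len=5) (overlapping!). Copied 'PDPDP' from pos 0. Output: "PDPDPDP"
Token 4: literal('I'). Output: "PDPDPDPI"

Answer: PDPDPDPI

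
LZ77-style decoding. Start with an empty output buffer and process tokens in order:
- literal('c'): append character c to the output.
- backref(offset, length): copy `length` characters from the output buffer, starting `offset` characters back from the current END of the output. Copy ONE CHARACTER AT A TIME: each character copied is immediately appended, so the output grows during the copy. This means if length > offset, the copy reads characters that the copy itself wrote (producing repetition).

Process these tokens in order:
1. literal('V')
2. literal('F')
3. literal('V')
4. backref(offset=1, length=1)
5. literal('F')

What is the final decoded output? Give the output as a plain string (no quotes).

Answer: VFVVF

Derivation:
Token 1: literal('V'). Output: "V"
Token 2: literal('F'). Output: "VF"
Token 3: literal('V'). Output: "VFV"
Token 4: backref(off=1, len=1). Copied 'V' from pos 2. Output: "VFVV"
Token 5: literal('F'). Output: "VFVVF"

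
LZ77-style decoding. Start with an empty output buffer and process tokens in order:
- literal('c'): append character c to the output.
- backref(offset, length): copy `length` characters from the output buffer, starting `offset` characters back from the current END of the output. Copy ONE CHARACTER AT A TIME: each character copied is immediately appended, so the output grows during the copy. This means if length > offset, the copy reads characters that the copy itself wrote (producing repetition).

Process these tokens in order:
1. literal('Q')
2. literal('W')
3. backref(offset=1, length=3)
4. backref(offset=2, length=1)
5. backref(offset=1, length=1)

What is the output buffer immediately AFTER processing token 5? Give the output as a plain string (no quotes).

Answer: QWWWWWW

Derivation:
Token 1: literal('Q'). Output: "Q"
Token 2: literal('W'). Output: "QW"
Token 3: backref(off=1, len=3) (overlapping!). Copied 'WWW' from pos 1. Output: "QWWWW"
Token 4: backref(off=2, len=1). Copied 'W' from pos 3. Output: "QWWWWW"
Token 5: backref(off=1, len=1). Copied 'W' from pos 5. Output: "QWWWWWW"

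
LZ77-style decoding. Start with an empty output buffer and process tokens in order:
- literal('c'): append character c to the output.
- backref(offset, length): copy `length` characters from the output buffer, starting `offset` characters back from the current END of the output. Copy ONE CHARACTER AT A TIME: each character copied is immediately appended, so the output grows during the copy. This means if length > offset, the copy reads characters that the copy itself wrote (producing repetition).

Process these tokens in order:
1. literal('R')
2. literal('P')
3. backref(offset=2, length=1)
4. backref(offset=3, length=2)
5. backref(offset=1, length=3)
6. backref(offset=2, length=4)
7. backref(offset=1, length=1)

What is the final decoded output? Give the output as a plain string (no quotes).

Token 1: literal('R'). Output: "R"
Token 2: literal('P'). Output: "RP"
Token 3: backref(off=2, len=1). Copied 'R' from pos 0. Output: "RPR"
Token 4: backref(off=3, len=2). Copied 'RP' from pos 0. Output: "RPRRP"
Token 5: backref(off=1, len=3) (overlapping!). Copied 'PPP' from pos 4. Output: "RPRRPPPP"
Token 6: backref(off=2, len=4) (overlapping!). Copied 'PPPP' from pos 6. Output: "RPRRPPPPPPPP"
Token 7: backref(off=1, len=1). Copied 'P' from pos 11. Output: "RPRRPPPPPPPPP"

Answer: RPRRPPPPPPPPP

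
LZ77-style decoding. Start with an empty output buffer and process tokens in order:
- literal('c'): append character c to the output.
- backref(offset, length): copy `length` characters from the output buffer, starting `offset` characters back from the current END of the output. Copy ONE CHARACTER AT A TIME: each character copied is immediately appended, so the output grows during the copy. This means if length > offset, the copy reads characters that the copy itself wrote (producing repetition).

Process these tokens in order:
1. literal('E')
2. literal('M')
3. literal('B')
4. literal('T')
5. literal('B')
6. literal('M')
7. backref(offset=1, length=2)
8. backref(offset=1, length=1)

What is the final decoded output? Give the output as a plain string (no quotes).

Token 1: literal('E'). Output: "E"
Token 2: literal('M'). Output: "EM"
Token 3: literal('B'). Output: "EMB"
Token 4: literal('T'). Output: "EMBT"
Token 5: literal('B'). Output: "EMBTB"
Token 6: literal('M'). Output: "EMBTBM"
Token 7: backref(off=1, len=2) (overlapping!). Copied 'MM' from pos 5. Output: "EMBTBMMM"
Token 8: backref(off=1, len=1). Copied 'M' from pos 7. Output: "EMBTBMMMM"

Answer: EMBTBMMMM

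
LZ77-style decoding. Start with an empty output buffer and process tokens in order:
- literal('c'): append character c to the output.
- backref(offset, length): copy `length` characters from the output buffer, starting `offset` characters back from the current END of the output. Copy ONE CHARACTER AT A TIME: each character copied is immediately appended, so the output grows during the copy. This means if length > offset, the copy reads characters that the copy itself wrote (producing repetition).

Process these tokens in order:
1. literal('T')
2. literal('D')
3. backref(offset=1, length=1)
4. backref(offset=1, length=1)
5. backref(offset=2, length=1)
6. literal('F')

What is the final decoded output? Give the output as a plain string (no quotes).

Answer: TDDDDF

Derivation:
Token 1: literal('T'). Output: "T"
Token 2: literal('D'). Output: "TD"
Token 3: backref(off=1, len=1). Copied 'D' from pos 1. Output: "TDD"
Token 4: backref(off=1, len=1). Copied 'D' from pos 2. Output: "TDDD"
Token 5: backref(off=2, len=1). Copied 'D' from pos 2. Output: "TDDDD"
Token 6: literal('F'). Output: "TDDDDF"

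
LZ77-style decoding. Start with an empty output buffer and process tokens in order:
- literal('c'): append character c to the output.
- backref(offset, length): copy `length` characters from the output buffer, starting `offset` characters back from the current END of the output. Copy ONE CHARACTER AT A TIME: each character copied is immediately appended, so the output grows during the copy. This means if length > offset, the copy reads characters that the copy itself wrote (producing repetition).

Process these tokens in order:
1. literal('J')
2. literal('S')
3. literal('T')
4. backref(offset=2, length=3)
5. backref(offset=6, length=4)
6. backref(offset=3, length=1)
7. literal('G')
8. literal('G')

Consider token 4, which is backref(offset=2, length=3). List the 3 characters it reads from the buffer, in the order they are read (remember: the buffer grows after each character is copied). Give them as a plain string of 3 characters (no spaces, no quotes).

Token 1: literal('J'). Output: "J"
Token 2: literal('S'). Output: "JS"
Token 3: literal('T'). Output: "JST"
Token 4: backref(off=2, len=3). Buffer before: "JST" (len 3)
  byte 1: read out[1]='S', append. Buffer now: "JSTS"
  byte 2: read out[2]='T', append. Buffer now: "JSTST"
  byte 3: read out[3]='S', append. Buffer now: "JSTSTS"

Answer: STS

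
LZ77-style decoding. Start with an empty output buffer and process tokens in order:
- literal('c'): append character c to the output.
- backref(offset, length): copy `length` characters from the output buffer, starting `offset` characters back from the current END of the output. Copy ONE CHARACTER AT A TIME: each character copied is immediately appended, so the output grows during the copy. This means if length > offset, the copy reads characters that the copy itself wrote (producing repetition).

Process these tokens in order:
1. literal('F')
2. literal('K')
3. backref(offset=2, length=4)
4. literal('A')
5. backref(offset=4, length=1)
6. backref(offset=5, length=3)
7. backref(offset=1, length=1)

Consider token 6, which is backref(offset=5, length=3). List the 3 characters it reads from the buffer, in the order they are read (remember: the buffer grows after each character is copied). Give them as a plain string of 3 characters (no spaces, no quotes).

Token 1: literal('F'). Output: "F"
Token 2: literal('K'). Output: "FK"
Token 3: backref(off=2, len=4) (overlapping!). Copied 'FKFK' from pos 0. Output: "FKFKFK"
Token 4: literal('A'). Output: "FKFKFKA"
Token 5: backref(off=4, len=1). Copied 'K' from pos 3. Output: "FKFKFKAK"
Token 6: backref(off=5, len=3). Buffer before: "FKFKFKAK" (len 8)
  byte 1: read out[3]='K', append. Buffer now: "FKFKFKAKK"
  byte 2: read out[4]='F', append. Buffer now: "FKFKFKAKKF"
  byte 3: read out[5]='K', append. Buffer now: "FKFKFKAKKFK"

Answer: KFK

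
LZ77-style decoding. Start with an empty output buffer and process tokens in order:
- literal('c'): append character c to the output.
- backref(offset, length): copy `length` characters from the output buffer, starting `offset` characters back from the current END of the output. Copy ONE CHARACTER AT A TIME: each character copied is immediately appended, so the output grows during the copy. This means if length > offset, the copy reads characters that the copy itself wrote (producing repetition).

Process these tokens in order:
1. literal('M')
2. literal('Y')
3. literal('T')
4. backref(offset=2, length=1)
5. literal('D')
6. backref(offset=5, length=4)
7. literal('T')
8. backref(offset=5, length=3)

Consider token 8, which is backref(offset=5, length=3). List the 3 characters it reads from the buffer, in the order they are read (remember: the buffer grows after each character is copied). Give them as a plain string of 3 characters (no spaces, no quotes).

Answer: MYT

Derivation:
Token 1: literal('M'). Output: "M"
Token 2: literal('Y'). Output: "MY"
Token 3: literal('T'). Output: "MYT"
Token 4: backref(off=2, len=1). Copied 'Y' from pos 1. Output: "MYTY"
Token 5: literal('D'). Output: "MYTYD"
Token 6: backref(off=5, len=4). Copied 'MYTY' from pos 0. Output: "MYTYDMYTY"
Token 7: literal('T'). Output: "MYTYDMYTYT"
Token 8: backref(off=5, len=3). Buffer before: "MYTYDMYTYT" (len 10)
  byte 1: read out[5]='M', append. Buffer now: "MYTYDMYTYTM"
  byte 2: read out[6]='Y', append. Buffer now: "MYTYDMYTYTMY"
  byte 3: read out[7]='T', append. Buffer now: "MYTYDMYTYTMYT"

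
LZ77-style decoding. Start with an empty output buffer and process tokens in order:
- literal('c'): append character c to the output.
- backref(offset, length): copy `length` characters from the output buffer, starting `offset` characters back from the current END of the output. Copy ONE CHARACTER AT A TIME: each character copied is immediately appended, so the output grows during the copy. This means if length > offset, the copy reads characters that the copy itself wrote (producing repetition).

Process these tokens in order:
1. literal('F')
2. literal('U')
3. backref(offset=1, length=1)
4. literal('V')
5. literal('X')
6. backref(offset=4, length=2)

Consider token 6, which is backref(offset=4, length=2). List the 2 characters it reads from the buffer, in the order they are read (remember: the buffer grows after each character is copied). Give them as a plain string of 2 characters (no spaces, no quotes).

Answer: UU

Derivation:
Token 1: literal('F'). Output: "F"
Token 2: literal('U'). Output: "FU"
Token 3: backref(off=1, len=1). Copied 'U' from pos 1. Output: "FUU"
Token 4: literal('V'). Output: "FUUV"
Token 5: literal('X'). Output: "FUUVX"
Token 6: backref(off=4, len=2). Buffer before: "FUUVX" (len 5)
  byte 1: read out[1]='U', append. Buffer now: "FUUVXU"
  byte 2: read out[2]='U', append. Buffer now: "FUUVXUU"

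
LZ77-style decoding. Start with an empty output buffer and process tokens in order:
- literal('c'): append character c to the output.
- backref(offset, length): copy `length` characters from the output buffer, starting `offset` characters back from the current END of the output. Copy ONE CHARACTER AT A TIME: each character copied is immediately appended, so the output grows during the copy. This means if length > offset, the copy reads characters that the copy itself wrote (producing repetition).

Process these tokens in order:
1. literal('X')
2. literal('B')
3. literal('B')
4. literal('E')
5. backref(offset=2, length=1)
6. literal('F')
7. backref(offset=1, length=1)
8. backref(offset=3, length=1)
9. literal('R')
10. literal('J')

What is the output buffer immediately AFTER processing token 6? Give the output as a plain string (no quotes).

Answer: XBBEBF

Derivation:
Token 1: literal('X'). Output: "X"
Token 2: literal('B'). Output: "XB"
Token 3: literal('B'). Output: "XBB"
Token 4: literal('E'). Output: "XBBE"
Token 5: backref(off=2, len=1). Copied 'B' from pos 2. Output: "XBBEB"
Token 6: literal('F'). Output: "XBBEBF"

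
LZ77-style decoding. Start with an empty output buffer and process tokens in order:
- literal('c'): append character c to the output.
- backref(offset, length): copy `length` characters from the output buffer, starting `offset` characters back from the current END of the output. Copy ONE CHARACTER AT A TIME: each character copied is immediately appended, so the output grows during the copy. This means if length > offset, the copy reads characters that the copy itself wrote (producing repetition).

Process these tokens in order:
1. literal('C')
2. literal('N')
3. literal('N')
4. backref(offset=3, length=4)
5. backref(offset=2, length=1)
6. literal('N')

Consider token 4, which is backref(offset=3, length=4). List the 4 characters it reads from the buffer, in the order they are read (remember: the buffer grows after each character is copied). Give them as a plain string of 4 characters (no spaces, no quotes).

Answer: CNNC

Derivation:
Token 1: literal('C'). Output: "C"
Token 2: literal('N'). Output: "CN"
Token 3: literal('N'). Output: "CNN"
Token 4: backref(off=3, len=4). Buffer before: "CNN" (len 3)
  byte 1: read out[0]='C', append. Buffer now: "CNNC"
  byte 2: read out[1]='N', append. Buffer now: "CNNCN"
  byte 3: read out[2]='N', append. Buffer now: "CNNCNN"
  byte 4: read out[3]='C', append. Buffer now: "CNNCNNC"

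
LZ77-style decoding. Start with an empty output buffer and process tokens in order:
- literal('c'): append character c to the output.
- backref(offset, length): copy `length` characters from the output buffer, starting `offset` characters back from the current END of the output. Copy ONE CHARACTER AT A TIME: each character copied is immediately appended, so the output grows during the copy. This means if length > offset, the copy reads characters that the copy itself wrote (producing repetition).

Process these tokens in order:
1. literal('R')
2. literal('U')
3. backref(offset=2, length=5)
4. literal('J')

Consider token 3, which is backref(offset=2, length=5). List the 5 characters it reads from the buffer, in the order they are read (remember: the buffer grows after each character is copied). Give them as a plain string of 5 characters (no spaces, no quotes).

Token 1: literal('R'). Output: "R"
Token 2: literal('U'). Output: "RU"
Token 3: backref(off=2, len=5). Buffer before: "RU" (len 2)
  byte 1: read out[0]='R', append. Buffer now: "RUR"
  byte 2: read out[1]='U', append. Buffer now: "RURU"
  byte 3: read out[2]='R', append. Buffer now: "RURUR"
  byte 4: read out[3]='U', append. Buffer now: "RURURU"
  byte 5: read out[4]='R', append. Buffer now: "RURURUR"

Answer: RURUR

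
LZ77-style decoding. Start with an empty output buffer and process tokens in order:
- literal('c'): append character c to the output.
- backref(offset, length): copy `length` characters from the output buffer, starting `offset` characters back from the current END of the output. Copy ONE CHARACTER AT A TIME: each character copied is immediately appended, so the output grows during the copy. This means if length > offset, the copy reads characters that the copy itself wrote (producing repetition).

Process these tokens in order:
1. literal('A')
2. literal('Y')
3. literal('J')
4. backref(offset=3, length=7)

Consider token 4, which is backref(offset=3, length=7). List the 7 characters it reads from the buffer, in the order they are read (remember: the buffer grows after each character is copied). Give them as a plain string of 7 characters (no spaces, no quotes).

Token 1: literal('A'). Output: "A"
Token 2: literal('Y'). Output: "AY"
Token 3: literal('J'). Output: "AYJ"
Token 4: backref(off=3, len=7). Buffer before: "AYJ" (len 3)
  byte 1: read out[0]='A', append. Buffer now: "AYJA"
  byte 2: read out[1]='Y', append. Buffer now: "AYJAY"
  byte 3: read out[2]='J', append. Buffer now: "AYJAYJ"
  byte 4: read out[3]='A', append. Buffer now: "AYJAYJA"
  byte 5: read out[4]='Y', append. Buffer now: "AYJAYJAY"
  byte 6: read out[5]='J', append. Buffer now: "AYJAYJAYJ"
  byte 7: read out[6]='A', append. Buffer now: "AYJAYJAYJA"

Answer: AYJAYJA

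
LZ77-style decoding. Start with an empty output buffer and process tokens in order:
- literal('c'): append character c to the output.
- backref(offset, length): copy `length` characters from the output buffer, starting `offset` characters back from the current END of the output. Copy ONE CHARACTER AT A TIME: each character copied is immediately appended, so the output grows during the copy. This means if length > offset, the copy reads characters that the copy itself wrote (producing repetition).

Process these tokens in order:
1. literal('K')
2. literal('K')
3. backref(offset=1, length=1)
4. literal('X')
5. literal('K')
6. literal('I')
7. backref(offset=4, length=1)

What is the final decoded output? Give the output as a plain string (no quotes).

Token 1: literal('K'). Output: "K"
Token 2: literal('K'). Output: "KK"
Token 3: backref(off=1, len=1). Copied 'K' from pos 1. Output: "KKK"
Token 4: literal('X'). Output: "KKKX"
Token 5: literal('K'). Output: "KKKXK"
Token 6: literal('I'). Output: "KKKXKI"
Token 7: backref(off=4, len=1). Copied 'K' from pos 2. Output: "KKKXKIK"

Answer: KKKXKIK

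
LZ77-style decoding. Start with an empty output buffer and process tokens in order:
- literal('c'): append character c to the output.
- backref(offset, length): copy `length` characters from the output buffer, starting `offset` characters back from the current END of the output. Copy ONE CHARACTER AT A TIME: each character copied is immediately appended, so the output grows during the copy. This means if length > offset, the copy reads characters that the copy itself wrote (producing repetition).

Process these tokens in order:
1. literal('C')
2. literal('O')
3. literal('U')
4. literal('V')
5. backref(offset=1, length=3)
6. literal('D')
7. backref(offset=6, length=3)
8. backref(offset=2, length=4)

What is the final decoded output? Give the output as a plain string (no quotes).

Token 1: literal('C'). Output: "C"
Token 2: literal('O'). Output: "CO"
Token 3: literal('U'). Output: "COU"
Token 4: literal('V'). Output: "COUV"
Token 5: backref(off=1, len=3) (overlapping!). Copied 'VVV' from pos 3. Output: "COUVVVV"
Token 6: literal('D'). Output: "COUVVVVD"
Token 7: backref(off=6, len=3). Copied 'UVV' from pos 2. Output: "COUVVVVDUVV"
Token 8: backref(off=2, len=4) (overlapping!). Copied 'VVVV' from pos 9. Output: "COUVVVVDUVVVVVV"

Answer: COUVVVVDUVVVVVV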